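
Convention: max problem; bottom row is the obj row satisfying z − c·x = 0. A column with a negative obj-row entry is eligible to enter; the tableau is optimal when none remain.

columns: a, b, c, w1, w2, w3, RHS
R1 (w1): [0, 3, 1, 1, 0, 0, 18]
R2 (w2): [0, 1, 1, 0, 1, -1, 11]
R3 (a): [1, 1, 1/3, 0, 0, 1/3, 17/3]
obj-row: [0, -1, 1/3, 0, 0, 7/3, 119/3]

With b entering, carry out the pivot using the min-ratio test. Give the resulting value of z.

136/3

Ratio test on column b — row 1: 18/3 = 6; row 2: 11/1 = 11; row 3: (17/3)/1 = 17/3. Minimum is 17/3 at row 3 (a leaves); pivot element 1.
Pivot on row 3; the obj-row RHS becomes 119/3 − (-1)·(17/3) = 136/3.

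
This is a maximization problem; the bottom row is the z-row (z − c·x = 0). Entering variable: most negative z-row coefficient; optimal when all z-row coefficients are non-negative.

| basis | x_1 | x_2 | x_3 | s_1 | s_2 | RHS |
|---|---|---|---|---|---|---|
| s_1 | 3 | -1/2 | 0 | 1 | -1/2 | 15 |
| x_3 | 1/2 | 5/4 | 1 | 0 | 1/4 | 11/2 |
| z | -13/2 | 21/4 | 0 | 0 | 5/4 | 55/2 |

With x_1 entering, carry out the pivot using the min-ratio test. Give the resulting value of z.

Ratio test on column x_1 — row 1: 15/3 = 5; row 2: (11/2)/(1/2) = 11. Minimum is 5 at row 1 (s_1 leaves); pivot element 3.
Pivot on row 1; the z-row RHS becomes 55/2 − (-13/2)·5 = 60.

60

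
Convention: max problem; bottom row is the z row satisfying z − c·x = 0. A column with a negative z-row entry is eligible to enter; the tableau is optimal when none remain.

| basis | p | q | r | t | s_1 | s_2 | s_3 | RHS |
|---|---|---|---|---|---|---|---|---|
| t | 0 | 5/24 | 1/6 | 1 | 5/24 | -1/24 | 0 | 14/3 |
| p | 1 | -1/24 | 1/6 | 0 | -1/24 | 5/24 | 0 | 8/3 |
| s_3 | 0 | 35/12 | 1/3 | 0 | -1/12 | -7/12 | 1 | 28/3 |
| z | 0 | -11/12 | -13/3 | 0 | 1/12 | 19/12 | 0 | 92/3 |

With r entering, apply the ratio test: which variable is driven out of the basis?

p

Column r entries and ratios — t: (14/3)/(1/6) = 28; p: (8/3)/(1/6) = 16; s_3: (28/3)/(1/3) = 28.
Smallest ratio is 16 in the row of p, so p leaves.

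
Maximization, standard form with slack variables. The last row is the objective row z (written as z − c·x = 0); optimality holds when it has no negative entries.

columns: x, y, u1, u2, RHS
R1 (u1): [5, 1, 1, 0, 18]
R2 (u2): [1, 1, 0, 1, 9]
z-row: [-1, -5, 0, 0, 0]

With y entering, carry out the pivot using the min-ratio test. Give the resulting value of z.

45

Ratio test on column y — row 1: 18/1 = 18; row 2: 9/1 = 9. Minimum is 9 at row 2 (u2 leaves); pivot element 1.
Pivot on row 2; the z-row RHS becomes 0 − (-5)·9 = 45.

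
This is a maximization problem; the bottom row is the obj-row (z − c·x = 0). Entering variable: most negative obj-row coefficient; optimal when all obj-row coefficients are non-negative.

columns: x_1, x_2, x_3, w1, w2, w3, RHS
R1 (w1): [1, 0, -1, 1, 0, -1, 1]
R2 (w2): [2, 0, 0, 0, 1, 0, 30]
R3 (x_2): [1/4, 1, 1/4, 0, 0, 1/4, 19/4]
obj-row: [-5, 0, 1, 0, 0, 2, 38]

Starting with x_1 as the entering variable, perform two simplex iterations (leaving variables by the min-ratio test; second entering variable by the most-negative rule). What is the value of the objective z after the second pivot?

Ratio test on column x_1 — row 1: 1/1 = 1; row 2: 30/2 = 15; row 3: (19/4)/(1/4) = 19. Minimum is 1 at row 1 (w1 leaves); pivot element 1.
Pivot on row 1; the obj-row RHS becomes 38 − (-5)·1 = 43.
Next entering variable (most negative obj-row entry -4): x_3.
Ratio test on column x_3 — row 1: entry -1 ≤ 0; row 2: 28/2 = 14; row 3: (9/2)/(1/2) = 9. Minimum is 9 at row 3 (x_2 leaves); pivot element 1/2.
After the second pivot the obj-row RHS is 43 − (-4)·9 = 79.

79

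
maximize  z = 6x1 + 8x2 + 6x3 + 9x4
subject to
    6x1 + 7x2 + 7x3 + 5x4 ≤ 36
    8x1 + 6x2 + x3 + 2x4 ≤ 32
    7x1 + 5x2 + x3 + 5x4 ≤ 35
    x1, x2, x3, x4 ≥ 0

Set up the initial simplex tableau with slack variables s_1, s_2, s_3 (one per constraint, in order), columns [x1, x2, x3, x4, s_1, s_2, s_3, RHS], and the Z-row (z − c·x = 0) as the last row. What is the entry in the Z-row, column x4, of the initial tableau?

The Z-row carries the negated objective coefficients: the x4 entry is -9.

-9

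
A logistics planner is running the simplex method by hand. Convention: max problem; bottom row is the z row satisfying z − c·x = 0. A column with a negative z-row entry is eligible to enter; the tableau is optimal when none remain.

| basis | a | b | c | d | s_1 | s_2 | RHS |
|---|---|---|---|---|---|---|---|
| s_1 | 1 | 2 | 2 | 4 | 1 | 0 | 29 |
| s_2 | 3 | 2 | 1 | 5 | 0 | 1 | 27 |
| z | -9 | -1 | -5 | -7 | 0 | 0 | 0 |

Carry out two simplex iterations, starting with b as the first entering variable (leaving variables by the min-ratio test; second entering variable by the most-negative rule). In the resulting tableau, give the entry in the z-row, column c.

-2

Ratio test on column b — row 1: 29/2 = 29/2; row 2: 27/2 = 27/2. Minimum is 27/2 at row 2 (s_2 leaves); pivot element 2.
Divide row 2 by 2; eliminate column b from the other rows.
Second iteration: most negative z-row entry is -15/2 in column a, so a enters.
Ratio test on column a — row 1: entry -2 ≤ 0; row 2: (27/2)/(3/2) = 9. Minimum is 9 at row 2 (b leaves); pivot element 3/2.
Divide row 2 by 3/2; eliminate column a from the other rows.
After both pivots, the entry at the z-row, column c is -2.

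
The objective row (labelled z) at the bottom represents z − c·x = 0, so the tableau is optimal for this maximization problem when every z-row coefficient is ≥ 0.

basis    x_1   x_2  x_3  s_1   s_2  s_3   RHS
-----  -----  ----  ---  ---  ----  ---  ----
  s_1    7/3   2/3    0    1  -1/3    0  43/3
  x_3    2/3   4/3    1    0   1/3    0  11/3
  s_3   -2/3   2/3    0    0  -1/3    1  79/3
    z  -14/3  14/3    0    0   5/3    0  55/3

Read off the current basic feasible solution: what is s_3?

79/3

s_3 is basic (row 3); its value is the RHS of that row, 79/3.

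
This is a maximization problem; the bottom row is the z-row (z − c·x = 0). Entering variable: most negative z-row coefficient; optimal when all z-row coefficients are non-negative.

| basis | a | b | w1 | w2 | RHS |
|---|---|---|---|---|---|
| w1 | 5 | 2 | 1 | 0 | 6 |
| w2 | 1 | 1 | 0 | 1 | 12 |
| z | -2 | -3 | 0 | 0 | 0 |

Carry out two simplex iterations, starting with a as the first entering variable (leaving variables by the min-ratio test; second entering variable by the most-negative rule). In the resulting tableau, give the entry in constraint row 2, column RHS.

Ratio test on column a — row 1: 6/5 = 6/5; row 2: 12/1 = 12. Minimum is 6/5 at row 1 (w1 leaves); pivot element 5.
Divide row 1 by 5; eliminate column a from the other rows.
Second iteration: most negative z-row entry is -11/5 in column b, so b enters.
Ratio test on column b — row 1: (6/5)/(2/5) = 3; row 2: (54/5)/(3/5) = 18. Minimum is 3 at row 1 (a leaves); pivot element 2/5.
Divide row 1 by 2/5; eliminate column b from the other rows.
After both pivots, the entry at constraint row 2, column RHS is 9.

9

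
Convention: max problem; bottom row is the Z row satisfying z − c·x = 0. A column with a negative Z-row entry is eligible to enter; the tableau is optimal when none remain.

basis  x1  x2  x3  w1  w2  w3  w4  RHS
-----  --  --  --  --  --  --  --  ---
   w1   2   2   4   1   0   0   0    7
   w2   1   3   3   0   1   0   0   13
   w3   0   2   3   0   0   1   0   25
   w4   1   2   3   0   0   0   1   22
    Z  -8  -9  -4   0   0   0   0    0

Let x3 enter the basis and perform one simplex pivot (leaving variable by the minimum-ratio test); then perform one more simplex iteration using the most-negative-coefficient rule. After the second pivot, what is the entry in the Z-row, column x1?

Ratio test on column x3 — row 1: 7/4 = 7/4; row 2: 13/3 = 13/3; row 3: 25/3 = 25/3; row 4: 22/3 = 22/3. Minimum is 7/4 at row 1 (w1 leaves); pivot element 4.
Divide row 1 by 4; eliminate column x3 from the other rows.
Second iteration: most negative Z-row entry is -7 in column x2, so x2 enters.
Ratio test on column x2 — row 1: (7/4)/(1/2) = 7/2; row 2: (31/4)/(3/2) = 31/6; row 3: (79/4)/(1/2) = 79/2; row 4: (67/4)/(1/2) = 67/2. Minimum is 7/2 at row 1 (x3 leaves); pivot element 1/2.
Divide row 1 by 1/2; eliminate column x2 from the other rows.
After both pivots, the entry at the Z-row, column x1 is 1.

1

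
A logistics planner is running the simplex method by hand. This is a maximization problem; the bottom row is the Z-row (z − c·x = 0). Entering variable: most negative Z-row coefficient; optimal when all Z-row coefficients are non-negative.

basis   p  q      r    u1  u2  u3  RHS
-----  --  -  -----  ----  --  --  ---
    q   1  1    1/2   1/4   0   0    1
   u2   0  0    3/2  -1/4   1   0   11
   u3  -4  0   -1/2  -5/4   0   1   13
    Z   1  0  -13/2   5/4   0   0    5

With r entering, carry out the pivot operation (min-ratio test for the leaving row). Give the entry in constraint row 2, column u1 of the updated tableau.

Ratio test on column r — row 1: 1/(1/2) = 2; row 2: 11/(3/2) = 22/3; row 3: entry -1/2 ≤ 0. Minimum is 2 at row 1 (q leaves); pivot element 1/2.
Divide row 1 by 1/2; eliminate column r from the other rows.
Row 2 update in column u1: -1/4 − (3/2)·(1/2) = -1.

-1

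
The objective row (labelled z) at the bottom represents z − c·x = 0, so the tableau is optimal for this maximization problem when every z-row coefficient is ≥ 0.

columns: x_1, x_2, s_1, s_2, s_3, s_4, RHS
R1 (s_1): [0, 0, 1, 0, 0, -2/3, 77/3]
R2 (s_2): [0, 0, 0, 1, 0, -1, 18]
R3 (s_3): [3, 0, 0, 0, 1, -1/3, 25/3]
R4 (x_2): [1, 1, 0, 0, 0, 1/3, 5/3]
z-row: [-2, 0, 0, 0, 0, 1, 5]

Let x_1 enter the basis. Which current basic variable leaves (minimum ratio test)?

Column x_1 entries and ratios — s_1: 0 ≤ 0, skip; s_2: 0 ≤ 0, skip; s_3: (25/3)/3 = 25/9; x_2: (5/3)/1 = 5/3.
Smallest ratio is 5/3 in the row of x_2, so x_2 leaves.

x_2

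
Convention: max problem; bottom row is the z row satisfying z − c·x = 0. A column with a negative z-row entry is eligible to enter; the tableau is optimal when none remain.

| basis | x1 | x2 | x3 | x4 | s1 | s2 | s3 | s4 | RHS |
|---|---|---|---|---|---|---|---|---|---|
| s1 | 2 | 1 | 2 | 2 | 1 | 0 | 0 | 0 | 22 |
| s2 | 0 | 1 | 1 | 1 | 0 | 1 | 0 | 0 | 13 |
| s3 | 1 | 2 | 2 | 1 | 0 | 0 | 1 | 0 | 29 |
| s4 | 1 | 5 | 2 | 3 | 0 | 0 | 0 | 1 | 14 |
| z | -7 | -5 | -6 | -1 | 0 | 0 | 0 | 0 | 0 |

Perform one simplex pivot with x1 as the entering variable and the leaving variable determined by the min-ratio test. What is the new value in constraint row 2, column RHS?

Ratio test on column x1 — row 1: 22/2 = 11; row 2: entry 0 ≤ 0; row 3: 29/1 = 29; row 4: 14/1 = 14. Minimum is 11 at row 1 (s1 leaves); pivot element 2.
Divide row 1 by 2; eliminate column x1 from the other rows.
Row 2 update in column RHS: 13 − 0·11 = 13.

13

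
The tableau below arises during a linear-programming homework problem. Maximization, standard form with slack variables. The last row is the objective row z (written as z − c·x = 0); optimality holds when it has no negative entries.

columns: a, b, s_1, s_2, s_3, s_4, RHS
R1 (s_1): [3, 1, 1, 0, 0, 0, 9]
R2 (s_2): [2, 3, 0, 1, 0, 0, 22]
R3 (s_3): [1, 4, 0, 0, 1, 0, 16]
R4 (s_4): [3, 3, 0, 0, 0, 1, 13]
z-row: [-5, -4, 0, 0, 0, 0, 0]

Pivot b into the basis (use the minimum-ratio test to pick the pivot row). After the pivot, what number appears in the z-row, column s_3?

1

Ratio test on column b — row 1: 9/1 = 9; row 2: 22/3 = 22/3; row 3: 16/4 = 4; row 4: 13/3 = 13/3. Minimum is 4 at row 3 (s_3 leaves); pivot element 4.
Divide row 3 by 4; eliminate column b from the other rows.
z-row update in column s_3: 0 − (-4)·(1/4) = 1.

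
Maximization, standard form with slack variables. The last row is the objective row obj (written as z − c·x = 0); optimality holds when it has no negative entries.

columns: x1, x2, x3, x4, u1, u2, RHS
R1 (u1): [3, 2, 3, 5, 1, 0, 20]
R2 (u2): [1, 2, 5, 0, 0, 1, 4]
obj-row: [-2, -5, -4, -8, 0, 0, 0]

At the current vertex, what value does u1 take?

20

u1 is basic (row 1); its value is the RHS of that row, 20.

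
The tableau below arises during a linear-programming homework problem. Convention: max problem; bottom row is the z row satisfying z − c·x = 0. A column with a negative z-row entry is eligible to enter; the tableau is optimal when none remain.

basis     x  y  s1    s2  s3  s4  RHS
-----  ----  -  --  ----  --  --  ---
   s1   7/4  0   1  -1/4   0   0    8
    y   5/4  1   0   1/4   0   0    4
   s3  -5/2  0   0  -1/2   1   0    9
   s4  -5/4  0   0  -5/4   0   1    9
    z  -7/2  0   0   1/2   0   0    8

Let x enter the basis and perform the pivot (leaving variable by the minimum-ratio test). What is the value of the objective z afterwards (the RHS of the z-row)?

Ratio test on column x — row 1: 8/(7/4) = 32/7; row 2: 4/(5/4) = 16/5; row 3: entry -5/2 ≤ 0; row 4: entry -5/4 ≤ 0. Minimum is 16/5 at row 2 (y leaves); pivot element 5/4.
Pivot on row 2; the z-row RHS becomes 8 − (-7/2)·(16/5) = 96/5.

96/5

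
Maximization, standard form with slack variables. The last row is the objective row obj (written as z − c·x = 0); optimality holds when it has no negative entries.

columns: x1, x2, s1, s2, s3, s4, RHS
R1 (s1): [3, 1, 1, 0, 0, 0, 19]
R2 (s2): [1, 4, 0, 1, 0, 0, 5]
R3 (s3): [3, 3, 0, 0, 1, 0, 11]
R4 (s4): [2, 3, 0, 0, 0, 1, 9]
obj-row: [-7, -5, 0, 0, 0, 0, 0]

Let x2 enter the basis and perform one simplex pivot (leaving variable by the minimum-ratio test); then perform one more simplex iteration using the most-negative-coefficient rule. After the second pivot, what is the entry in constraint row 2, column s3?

Ratio test on column x2 — row 1: 19/1 = 19; row 2: 5/4 = 5/4; row 3: 11/3 = 11/3; row 4: 9/3 = 3. Minimum is 5/4 at row 2 (s2 leaves); pivot element 4.
Divide row 2 by 4; eliminate column x2 from the other rows.
Second iteration: most negative obj-row entry is -23/4 in column x1, so x1 enters.
Ratio test on column x1 — row 1: (71/4)/(11/4) = 71/11; row 2: (5/4)/(1/4) = 5; row 3: (29/4)/(9/4) = 29/9; row 4: (21/4)/(5/4) = 21/5. Minimum is 29/9 at row 3 (s3 leaves); pivot element 9/4.
Divide row 3 by 9/4; eliminate column x1 from the other rows.
After both pivots, the entry at constraint row 2, column s3 is -1/9.

-1/9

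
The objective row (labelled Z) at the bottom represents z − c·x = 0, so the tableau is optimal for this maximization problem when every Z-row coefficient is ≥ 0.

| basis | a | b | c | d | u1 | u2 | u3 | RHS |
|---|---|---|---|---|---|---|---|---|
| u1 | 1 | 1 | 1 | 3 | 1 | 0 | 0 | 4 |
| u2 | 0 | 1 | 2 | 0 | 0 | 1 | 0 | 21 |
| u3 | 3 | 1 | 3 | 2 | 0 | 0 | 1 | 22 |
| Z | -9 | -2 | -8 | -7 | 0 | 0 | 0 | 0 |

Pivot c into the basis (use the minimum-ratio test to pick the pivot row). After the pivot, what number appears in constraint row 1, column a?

Ratio test on column c — row 1: 4/1 = 4; row 2: 21/2 = 21/2; row 3: 22/3 = 22/3. Minimum is 4 at row 1 (u1 leaves); pivot element 1.
Divide row 1 by 1; eliminate column c from the other rows.
In the new row 1, the a entry is the old entry divided by the pivot: 1/1 = 1.

1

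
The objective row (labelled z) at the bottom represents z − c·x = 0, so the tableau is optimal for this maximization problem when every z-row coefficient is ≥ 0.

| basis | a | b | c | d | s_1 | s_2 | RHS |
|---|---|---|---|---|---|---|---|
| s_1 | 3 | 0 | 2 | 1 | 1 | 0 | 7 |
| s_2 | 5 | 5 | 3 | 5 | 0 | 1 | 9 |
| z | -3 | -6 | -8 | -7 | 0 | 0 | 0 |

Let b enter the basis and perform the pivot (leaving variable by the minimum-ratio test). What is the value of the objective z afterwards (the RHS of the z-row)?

54/5

Ratio test on column b — row 1: entry 0 ≤ 0; row 2: 9/5 = 9/5. Minimum is 9/5 at row 2 (s_2 leaves); pivot element 5.
Pivot on row 2; the z-row RHS becomes 0 − (-6)·(9/5) = 54/5.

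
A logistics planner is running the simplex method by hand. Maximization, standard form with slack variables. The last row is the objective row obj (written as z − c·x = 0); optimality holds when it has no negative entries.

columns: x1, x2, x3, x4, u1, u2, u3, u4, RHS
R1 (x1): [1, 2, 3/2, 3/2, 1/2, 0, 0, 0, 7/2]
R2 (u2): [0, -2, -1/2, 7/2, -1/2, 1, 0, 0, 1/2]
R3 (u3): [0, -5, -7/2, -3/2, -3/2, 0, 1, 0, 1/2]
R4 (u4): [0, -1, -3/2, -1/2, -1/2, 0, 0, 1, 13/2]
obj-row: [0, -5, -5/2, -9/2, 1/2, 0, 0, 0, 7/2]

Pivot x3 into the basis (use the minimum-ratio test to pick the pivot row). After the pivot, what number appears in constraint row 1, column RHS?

Ratio test on column x3 — row 1: (7/2)/(3/2) = 7/3; row 2: entry -1/2 ≤ 0; row 3: entry -7/2 ≤ 0; row 4: entry -3/2 ≤ 0. Minimum is 7/3 at row 1 (x1 leaves); pivot element 3/2.
Divide row 1 by 3/2; eliminate column x3 from the other rows.
In the new row 1, the RHS entry is the old entry divided by the pivot: (7/2)/(3/2) = 7/3.

7/3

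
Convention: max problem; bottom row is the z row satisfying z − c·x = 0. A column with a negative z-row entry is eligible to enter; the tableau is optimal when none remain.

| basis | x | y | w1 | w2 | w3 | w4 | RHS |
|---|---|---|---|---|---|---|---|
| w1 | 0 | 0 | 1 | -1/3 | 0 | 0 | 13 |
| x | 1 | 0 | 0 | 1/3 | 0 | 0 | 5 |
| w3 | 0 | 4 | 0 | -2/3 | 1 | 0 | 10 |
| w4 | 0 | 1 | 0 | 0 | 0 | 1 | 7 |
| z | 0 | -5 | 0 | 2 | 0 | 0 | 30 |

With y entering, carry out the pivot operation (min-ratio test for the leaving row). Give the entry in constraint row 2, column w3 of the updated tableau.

0

Ratio test on column y — row 1: entry 0 ≤ 0; row 2: entry 0 ≤ 0; row 3: 10/4 = 5/2; row 4: 7/1 = 7. Minimum is 5/2 at row 3 (w3 leaves); pivot element 4.
Divide row 3 by 4; eliminate column y from the other rows.
Row 2 update in column w3: 0 − 0·(1/4) = 0.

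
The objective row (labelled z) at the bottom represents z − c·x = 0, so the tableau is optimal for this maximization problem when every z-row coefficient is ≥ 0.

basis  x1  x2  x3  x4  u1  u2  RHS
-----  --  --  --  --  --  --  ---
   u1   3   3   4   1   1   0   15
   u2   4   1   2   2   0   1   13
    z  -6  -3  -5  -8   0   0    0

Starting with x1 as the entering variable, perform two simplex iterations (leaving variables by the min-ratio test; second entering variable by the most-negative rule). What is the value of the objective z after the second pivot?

52

Ratio test on column x1 — row 1: 15/3 = 5; row 2: 13/4 = 13/4. Minimum is 13/4 at row 2 (u2 leaves); pivot element 4.
Pivot on row 2; the z-row RHS becomes 0 − (-6)·(13/4) = 39/2.
Next entering variable (most negative z-row entry -5): x4.
Ratio test on column x4 — row 1: entry -1/2 ≤ 0; row 2: (13/4)/(1/2) = 13/2. Minimum is 13/2 at row 2 (x1 leaves); pivot element 1/2.
After the second pivot the z-row RHS is 39/2 − (-5)·(13/2) = 52.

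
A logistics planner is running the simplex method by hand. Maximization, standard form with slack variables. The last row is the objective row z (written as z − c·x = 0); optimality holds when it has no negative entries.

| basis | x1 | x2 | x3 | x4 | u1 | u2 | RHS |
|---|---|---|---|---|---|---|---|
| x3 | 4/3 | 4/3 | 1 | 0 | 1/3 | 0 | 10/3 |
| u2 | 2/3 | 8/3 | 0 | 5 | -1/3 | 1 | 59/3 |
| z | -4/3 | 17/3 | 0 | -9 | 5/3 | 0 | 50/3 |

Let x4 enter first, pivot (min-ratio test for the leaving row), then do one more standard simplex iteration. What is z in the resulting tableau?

Ratio test on column x4 — row 1: entry 0 ≤ 0; row 2: (59/3)/5 = 59/15. Minimum is 59/15 at row 2 (u2 leaves); pivot element 5.
Pivot on row 2; the z-row RHS becomes 50/3 − (-9)·(59/15) = 781/15.
Next entering variable (most negative z-row entry -2/15): x1.
Ratio test on column x1 — row 1: (10/3)/(4/3) = 5/2; row 2: (59/15)/(2/15) = 59/2. Minimum is 5/2 at row 1 (x3 leaves); pivot element 4/3.
After the second pivot the z-row RHS is 781/15 − (-2/15)·(5/2) = 262/5.

262/5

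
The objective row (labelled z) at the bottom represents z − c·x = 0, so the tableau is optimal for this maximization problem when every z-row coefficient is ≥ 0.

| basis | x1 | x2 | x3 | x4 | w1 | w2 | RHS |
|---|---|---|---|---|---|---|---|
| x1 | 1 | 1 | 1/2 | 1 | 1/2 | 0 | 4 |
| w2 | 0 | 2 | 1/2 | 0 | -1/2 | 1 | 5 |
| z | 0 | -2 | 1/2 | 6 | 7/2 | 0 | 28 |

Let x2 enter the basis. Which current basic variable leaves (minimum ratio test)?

w2

Column x2 entries and ratios — x1: 4/1 = 4; w2: 5/2 = 5/2.
Smallest ratio is 5/2 in the row of w2, so w2 leaves.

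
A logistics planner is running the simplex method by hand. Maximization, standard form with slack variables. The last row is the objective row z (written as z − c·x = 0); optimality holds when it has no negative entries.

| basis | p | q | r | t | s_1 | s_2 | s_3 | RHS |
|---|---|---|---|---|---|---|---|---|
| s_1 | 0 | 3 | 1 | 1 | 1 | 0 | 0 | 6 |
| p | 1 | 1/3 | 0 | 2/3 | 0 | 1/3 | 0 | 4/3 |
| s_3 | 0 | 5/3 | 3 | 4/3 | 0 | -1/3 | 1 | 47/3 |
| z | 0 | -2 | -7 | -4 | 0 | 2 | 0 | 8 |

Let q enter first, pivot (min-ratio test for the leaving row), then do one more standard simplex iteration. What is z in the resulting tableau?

967/22

Ratio test on column q — row 1: 6/3 = 2; row 2: (4/3)/(1/3) = 4; row 3: (47/3)/(5/3) = 47/5. Minimum is 2 at row 1 (s_1 leaves); pivot element 3.
Pivot on row 1; the z-row RHS becomes 8 − (-2)·2 = 12.
Next entering variable (most negative z-row entry -19/3): r.
Ratio test on column r — row 1: 2/(1/3) = 6; row 2: entry -1/9 ≤ 0; row 3: (37/3)/(22/9) = 111/22. Minimum is 111/22 at row 3 (s_3 leaves); pivot element 22/9.
After the second pivot the z-row RHS is 12 − (-19/3)·(111/22) = 967/22.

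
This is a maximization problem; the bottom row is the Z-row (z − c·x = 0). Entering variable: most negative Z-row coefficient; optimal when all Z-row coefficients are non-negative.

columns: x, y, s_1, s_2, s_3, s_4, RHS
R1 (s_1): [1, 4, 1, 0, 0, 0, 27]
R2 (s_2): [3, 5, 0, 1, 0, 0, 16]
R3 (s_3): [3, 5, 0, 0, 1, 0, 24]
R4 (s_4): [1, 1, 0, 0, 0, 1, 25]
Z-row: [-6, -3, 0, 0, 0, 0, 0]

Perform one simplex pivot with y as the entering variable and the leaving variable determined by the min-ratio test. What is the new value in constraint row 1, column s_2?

-4/5

Ratio test on column y — row 1: 27/4 = 27/4; row 2: 16/5 = 16/5; row 3: 24/5 = 24/5; row 4: 25/1 = 25. Minimum is 16/5 at row 2 (s_2 leaves); pivot element 5.
Divide row 2 by 5; eliminate column y from the other rows.
Row 1 update in column s_2: 0 − 4·(1/5) = -4/5.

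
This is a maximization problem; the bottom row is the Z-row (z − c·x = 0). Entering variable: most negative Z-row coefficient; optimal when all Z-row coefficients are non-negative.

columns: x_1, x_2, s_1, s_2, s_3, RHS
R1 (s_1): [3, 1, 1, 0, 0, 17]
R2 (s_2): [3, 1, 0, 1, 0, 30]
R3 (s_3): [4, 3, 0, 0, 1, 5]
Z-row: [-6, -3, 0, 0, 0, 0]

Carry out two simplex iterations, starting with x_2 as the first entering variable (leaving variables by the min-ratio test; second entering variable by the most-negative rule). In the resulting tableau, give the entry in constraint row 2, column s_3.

-3/4

Ratio test on column x_2 — row 1: 17/1 = 17; row 2: 30/1 = 30; row 3: 5/3 = 5/3. Minimum is 5/3 at row 3 (s_3 leaves); pivot element 3.
Divide row 3 by 3; eliminate column x_2 from the other rows.
Second iteration: most negative Z-row entry is -2 in column x_1, so x_1 enters.
Ratio test on column x_1 — row 1: (46/3)/(5/3) = 46/5; row 2: (85/3)/(5/3) = 17; row 3: (5/3)/(4/3) = 5/4. Minimum is 5/4 at row 3 (x_2 leaves); pivot element 4/3.
Divide row 3 by 4/3; eliminate column x_1 from the other rows.
After both pivots, the entry at constraint row 2, column s_3 is -3/4.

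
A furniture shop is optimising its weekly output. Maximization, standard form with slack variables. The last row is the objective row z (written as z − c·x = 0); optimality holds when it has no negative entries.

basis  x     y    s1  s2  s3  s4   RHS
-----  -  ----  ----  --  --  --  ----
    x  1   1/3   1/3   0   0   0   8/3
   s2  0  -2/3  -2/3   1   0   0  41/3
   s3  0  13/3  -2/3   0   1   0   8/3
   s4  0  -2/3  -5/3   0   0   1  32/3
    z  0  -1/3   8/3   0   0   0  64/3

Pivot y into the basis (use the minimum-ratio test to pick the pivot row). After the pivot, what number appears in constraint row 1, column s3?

-1/13

Ratio test on column y — row 1: (8/3)/(1/3) = 8; row 2: entry -2/3 ≤ 0; row 3: (8/3)/(13/3) = 8/13; row 4: entry -2/3 ≤ 0. Minimum is 8/13 at row 3 (s3 leaves); pivot element 13/3.
Divide row 3 by 13/3; eliminate column y from the other rows.
Row 1 update in column s3: 0 − (1/3)·(3/13) = -1/13.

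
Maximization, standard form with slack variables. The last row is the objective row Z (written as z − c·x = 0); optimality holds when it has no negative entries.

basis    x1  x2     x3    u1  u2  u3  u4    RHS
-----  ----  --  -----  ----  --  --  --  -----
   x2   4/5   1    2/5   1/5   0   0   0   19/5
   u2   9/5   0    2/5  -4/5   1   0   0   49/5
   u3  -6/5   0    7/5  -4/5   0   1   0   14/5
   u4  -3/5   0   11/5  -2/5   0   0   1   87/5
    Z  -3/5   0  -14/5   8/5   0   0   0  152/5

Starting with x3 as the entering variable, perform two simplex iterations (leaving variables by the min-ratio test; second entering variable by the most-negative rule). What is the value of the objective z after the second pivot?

351/8

Ratio test on column x3 — row 1: (19/5)/(2/5) = 19/2; row 2: (49/5)/(2/5) = 49/2; row 3: (14/5)/(7/5) = 2; row 4: (87/5)/(11/5) = 87/11. Minimum is 2 at row 3 (u3 leaves); pivot element 7/5.
Pivot on row 3; the Z-row RHS becomes 152/5 − (-14/5)·2 = 36.
Next entering variable (most negative Z-row entry -3): x1.
Ratio test on column x1 — row 1: 3/(8/7) = 21/8; row 2: 9/(15/7) = 21/5; row 3: entry -6/7 ≤ 0; row 4: 13/(9/7) = 91/9. Minimum is 21/8 at row 1 (x2 leaves); pivot element 8/7.
After the second pivot the Z-row RHS is 36 − (-3)·(21/8) = 351/8.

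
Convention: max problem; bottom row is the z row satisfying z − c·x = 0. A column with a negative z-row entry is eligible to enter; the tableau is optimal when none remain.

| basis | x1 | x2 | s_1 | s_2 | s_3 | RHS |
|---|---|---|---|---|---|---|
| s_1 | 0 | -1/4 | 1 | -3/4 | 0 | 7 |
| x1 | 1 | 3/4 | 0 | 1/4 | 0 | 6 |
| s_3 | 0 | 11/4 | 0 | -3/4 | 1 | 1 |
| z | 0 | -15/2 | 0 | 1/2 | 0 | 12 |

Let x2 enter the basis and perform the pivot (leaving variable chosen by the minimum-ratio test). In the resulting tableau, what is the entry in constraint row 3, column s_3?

4/11

Ratio test on column x2 — row 1: entry -1/4 ≤ 0; row 2: 6/(3/4) = 8; row 3: 1/(11/4) = 4/11. Minimum is 4/11 at row 3 (s_3 leaves); pivot element 11/4.
Divide row 3 by 11/4; eliminate column x2 from the other rows.
In the new row 3, the s_3 entry is the old entry divided by the pivot: 1/(11/4) = 4/11.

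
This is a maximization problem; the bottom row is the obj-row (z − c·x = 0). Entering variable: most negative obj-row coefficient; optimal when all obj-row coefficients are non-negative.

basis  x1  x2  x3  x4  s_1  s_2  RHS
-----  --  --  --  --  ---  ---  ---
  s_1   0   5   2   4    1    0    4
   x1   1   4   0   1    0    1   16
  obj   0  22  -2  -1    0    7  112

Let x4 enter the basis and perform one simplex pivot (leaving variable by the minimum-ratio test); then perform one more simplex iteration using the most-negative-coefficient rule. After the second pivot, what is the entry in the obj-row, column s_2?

Ratio test on column x4 — row 1: 4/4 = 1; row 2: 16/1 = 16. Minimum is 1 at row 1 (s_1 leaves); pivot element 4.
Divide row 1 by 4; eliminate column x4 from the other rows.
Second iteration: most negative obj-row entry is -3/2 in column x3, so x3 enters.
Ratio test on column x3 — row 1: 1/(1/2) = 2; row 2: entry -1/2 ≤ 0. Minimum is 2 at row 1 (x4 leaves); pivot element 1/2.
Divide row 1 by 1/2; eliminate column x3 from the other rows.
After both pivots, the entry at the obj-row, column s_2 is 7.

7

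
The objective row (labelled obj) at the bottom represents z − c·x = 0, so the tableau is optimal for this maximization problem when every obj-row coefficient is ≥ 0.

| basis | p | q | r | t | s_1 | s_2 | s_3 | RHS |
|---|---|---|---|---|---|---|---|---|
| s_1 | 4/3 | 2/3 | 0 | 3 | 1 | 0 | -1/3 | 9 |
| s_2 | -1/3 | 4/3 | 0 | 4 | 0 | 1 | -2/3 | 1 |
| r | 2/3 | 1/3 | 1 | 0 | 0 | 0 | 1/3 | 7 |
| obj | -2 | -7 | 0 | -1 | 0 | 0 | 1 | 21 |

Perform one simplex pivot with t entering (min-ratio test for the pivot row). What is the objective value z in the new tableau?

85/4

Ratio test on column t — row 1: 9/3 = 3; row 2: 1/4 = 1/4; row 3: entry 0 ≤ 0. Minimum is 1/4 at row 2 (s_2 leaves); pivot element 4.
Pivot on row 2; the obj-row RHS becomes 21 − (-1)·(1/4) = 85/4.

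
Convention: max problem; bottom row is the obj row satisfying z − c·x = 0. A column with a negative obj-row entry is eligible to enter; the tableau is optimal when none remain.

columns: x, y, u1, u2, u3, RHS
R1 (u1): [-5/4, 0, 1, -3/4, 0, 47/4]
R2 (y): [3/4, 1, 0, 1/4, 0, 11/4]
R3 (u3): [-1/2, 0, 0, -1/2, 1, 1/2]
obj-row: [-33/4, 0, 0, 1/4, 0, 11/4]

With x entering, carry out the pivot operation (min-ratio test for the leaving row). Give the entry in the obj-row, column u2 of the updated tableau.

3

Ratio test on column x — row 1: entry -5/4 ≤ 0; row 2: (11/4)/(3/4) = 11/3; row 3: entry -1/2 ≤ 0. Minimum is 11/3 at row 2 (y leaves); pivot element 3/4.
Divide row 2 by 3/4; eliminate column x from the other rows.
obj-row update in column u2: 1/4 − (-33/4)·(1/3) = 3.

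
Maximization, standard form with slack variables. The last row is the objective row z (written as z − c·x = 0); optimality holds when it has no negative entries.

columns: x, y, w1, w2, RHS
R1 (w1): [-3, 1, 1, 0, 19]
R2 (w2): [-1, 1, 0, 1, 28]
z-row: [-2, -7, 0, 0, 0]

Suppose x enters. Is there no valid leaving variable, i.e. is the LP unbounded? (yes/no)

Every constraint-row entry in column x is ≤ 0, so increasing x is unbounded.

yes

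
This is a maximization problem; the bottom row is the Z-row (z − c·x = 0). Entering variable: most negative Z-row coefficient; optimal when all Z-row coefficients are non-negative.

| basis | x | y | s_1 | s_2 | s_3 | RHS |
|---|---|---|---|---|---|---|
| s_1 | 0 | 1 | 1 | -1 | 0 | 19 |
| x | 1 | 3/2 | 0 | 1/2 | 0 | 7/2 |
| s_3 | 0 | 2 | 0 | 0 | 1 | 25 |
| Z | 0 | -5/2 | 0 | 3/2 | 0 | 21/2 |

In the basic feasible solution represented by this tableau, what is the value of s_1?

19

s_1 is basic (row 1); its value is the RHS of that row, 19.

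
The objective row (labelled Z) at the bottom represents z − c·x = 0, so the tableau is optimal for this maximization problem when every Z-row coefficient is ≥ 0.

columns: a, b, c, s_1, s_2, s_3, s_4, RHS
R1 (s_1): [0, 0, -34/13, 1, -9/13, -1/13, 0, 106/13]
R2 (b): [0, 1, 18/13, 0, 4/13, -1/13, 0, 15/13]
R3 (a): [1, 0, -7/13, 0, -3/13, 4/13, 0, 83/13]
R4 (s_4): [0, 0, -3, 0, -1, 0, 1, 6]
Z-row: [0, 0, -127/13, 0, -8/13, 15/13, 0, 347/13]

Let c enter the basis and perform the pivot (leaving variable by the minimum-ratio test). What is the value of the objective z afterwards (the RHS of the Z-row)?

209/6

Ratio test on column c — row 1: entry -34/13 ≤ 0; row 2: (15/13)/(18/13) = 5/6; row 3: entry -7/13 ≤ 0; row 4: entry -3 ≤ 0. Minimum is 5/6 at row 2 (b leaves); pivot element 18/13.
Pivot on row 2; the Z-row RHS becomes 347/13 − (-127/13)·(5/6) = 209/6.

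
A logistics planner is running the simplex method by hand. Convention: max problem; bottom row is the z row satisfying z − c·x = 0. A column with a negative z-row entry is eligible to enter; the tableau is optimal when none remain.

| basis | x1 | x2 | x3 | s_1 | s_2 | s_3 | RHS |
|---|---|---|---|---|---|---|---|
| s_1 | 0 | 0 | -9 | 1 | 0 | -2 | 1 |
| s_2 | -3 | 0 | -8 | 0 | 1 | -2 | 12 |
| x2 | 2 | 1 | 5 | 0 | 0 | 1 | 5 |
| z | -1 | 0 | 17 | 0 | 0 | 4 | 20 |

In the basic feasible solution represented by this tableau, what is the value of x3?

x3 is not in the basis, so in the current basic feasible solution x3 = 0.

0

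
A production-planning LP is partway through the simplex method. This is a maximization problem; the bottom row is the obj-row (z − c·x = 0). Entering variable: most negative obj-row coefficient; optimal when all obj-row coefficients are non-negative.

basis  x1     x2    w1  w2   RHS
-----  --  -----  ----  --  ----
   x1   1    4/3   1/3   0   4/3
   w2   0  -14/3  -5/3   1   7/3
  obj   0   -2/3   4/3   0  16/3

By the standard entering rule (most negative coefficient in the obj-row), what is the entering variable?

Negative obj-row entries: x2: -2/3.
The most negative is -2/3 in column x2, so x2 enters.

x2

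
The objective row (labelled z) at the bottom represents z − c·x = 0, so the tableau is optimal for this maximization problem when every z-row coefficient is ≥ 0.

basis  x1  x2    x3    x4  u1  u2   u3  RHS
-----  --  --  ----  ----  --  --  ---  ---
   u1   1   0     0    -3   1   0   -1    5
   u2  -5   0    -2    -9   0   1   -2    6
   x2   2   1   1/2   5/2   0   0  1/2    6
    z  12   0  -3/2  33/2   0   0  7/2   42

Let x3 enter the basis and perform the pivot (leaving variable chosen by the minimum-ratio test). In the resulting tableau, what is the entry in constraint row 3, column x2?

Ratio test on column x3 — row 1: entry 0 ≤ 0; row 2: entry -2 ≤ 0; row 3: 6/(1/2) = 12. Minimum is 12 at row 3 (x2 leaves); pivot element 1/2.
Divide row 3 by 1/2; eliminate column x3 from the other rows.
In the new row 3, the x2 entry is the old entry divided by the pivot: 1/(1/2) = 2.

2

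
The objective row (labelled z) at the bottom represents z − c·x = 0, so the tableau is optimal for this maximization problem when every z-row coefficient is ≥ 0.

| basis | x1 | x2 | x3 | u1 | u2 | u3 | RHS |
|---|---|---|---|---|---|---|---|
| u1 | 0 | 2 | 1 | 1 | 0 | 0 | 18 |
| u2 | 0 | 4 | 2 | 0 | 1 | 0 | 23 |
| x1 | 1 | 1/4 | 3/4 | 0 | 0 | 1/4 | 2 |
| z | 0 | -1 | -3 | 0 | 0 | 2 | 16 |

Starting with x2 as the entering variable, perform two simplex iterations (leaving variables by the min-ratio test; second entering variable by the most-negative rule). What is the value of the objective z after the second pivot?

Ratio test on column x2 — row 1: 18/2 = 9; row 2: 23/4 = 23/4; row 3: 2/(1/4) = 8. Minimum is 23/4 at row 2 (u2 leaves); pivot element 4.
Pivot on row 2; the z-row RHS becomes 16 − (-1)·(23/4) = 87/4.
Next entering variable (most negative z-row entry -5/2): x3.
Ratio test on column x3 — row 1: entry 0 ≤ 0; row 2: (23/4)/(1/2) = 23/2; row 3: (9/16)/(5/8) = 9/10. Minimum is 9/10 at row 3 (x1 leaves); pivot element 5/8.
After the second pivot the z-row RHS is 87/4 − (-5/2)·(9/10) = 24.

24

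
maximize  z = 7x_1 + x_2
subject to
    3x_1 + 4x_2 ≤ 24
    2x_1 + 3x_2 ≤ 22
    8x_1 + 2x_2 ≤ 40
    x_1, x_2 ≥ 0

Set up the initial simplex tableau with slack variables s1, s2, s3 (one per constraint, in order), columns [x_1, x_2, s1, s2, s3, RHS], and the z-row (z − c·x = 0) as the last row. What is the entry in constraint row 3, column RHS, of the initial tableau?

40

The RHS of constraint 3 is b_3 = 40.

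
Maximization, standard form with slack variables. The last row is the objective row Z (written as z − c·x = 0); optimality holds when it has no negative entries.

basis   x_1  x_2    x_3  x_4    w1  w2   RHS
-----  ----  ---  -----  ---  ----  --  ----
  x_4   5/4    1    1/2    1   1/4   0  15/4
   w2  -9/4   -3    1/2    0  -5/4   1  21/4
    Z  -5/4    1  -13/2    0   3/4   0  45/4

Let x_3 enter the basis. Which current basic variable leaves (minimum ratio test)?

x_4

Column x_3 entries and ratios — x_4: (15/4)/(1/2) = 15/2; w2: (21/4)/(1/2) = 21/2.
Smallest ratio is 15/2 in the row of x_4, so x_4 leaves.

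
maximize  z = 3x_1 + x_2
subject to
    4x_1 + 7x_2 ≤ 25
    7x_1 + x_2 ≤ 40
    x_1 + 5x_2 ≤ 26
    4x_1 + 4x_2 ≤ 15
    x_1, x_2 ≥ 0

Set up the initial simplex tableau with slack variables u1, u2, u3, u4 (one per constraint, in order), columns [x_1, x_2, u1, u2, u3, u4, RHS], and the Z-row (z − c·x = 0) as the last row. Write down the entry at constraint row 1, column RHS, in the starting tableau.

The RHS of constraint 1 is b_1 = 25.

25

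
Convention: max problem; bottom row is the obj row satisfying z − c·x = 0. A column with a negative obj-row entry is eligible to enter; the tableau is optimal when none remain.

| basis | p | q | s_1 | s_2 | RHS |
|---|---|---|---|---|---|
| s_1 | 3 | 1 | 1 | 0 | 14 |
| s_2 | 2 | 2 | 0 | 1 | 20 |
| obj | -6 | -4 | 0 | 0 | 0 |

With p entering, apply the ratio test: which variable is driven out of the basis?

s_1

Column p entries and ratios — s_1: 14/3 = 14/3; s_2: 20/2 = 10.
Smallest ratio is 14/3 in the row of s_1, so s_1 leaves.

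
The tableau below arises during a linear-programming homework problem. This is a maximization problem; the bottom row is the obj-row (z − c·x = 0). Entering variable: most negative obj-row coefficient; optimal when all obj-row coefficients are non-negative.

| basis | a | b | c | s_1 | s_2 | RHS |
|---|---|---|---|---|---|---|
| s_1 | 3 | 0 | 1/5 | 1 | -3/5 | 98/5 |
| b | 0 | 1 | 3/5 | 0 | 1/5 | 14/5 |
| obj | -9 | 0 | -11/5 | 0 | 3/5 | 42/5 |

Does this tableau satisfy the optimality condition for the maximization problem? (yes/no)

The obj-row has a negative entry -9 in column a, so it is not optimal.

no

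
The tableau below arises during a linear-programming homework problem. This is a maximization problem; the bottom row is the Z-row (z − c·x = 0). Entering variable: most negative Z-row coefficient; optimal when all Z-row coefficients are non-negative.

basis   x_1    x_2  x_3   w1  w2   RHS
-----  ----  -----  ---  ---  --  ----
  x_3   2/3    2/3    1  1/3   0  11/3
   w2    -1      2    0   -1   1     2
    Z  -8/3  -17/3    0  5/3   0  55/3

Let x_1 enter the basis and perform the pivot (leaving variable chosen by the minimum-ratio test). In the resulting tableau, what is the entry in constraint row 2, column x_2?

Ratio test on column x_1 — row 1: (11/3)/(2/3) = 11/2; row 2: entry -1 ≤ 0. Minimum is 11/2 at row 1 (x_3 leaves); pivot element 2/3.
Divide row 1 by 2/3; eliminate column x_1 from the other rows.
Row 2 update in column x_2: 2 − (-1)·1 = 3.

3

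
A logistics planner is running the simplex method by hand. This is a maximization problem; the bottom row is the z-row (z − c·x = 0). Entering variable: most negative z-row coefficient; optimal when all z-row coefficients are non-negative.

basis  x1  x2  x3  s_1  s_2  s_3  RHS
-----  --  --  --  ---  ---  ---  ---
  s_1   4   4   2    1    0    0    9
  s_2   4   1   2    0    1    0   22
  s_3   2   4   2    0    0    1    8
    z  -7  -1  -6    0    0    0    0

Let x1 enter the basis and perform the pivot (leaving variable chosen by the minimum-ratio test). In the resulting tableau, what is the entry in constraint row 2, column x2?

Ratio test on column x1 — row 1: 9/4 = 9/4; row 2: 22/4 = 11/2; row 3: 8/2 = 4. Minimum is 9/4 at row 1 (s_1 leaves); pivot element 4.
Divide row 1 by 4; eliminate column x1 from the other rows.
Row 2 update in column x2: 1 − 4·1 = -3.

-3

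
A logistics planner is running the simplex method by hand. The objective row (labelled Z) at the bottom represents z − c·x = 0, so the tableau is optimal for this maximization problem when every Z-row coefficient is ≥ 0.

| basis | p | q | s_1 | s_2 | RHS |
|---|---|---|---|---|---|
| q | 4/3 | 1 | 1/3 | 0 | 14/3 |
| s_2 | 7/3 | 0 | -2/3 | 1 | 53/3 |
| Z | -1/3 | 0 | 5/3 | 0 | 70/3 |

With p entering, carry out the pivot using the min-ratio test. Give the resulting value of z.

49/2

Ratio test on column p — row 1: (14/3)/(4/3) = 7/2; row 2: (53/3)/(7/3) = 53/7. Minimum is 7/2 at row 1 (q leaves); pivot element 4/3.
Pivot on row 1; the Z-row RHS becomes 70/3 − (-1/3)·(7/2) = 49/2.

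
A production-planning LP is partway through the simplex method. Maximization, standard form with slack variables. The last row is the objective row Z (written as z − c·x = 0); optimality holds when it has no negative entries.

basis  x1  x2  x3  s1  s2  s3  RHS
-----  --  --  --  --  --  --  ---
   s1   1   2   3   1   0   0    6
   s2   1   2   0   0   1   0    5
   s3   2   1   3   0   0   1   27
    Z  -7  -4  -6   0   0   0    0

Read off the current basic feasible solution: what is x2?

x2 is not in the basis, so in the current basic feasible solution x2 = 0.

0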